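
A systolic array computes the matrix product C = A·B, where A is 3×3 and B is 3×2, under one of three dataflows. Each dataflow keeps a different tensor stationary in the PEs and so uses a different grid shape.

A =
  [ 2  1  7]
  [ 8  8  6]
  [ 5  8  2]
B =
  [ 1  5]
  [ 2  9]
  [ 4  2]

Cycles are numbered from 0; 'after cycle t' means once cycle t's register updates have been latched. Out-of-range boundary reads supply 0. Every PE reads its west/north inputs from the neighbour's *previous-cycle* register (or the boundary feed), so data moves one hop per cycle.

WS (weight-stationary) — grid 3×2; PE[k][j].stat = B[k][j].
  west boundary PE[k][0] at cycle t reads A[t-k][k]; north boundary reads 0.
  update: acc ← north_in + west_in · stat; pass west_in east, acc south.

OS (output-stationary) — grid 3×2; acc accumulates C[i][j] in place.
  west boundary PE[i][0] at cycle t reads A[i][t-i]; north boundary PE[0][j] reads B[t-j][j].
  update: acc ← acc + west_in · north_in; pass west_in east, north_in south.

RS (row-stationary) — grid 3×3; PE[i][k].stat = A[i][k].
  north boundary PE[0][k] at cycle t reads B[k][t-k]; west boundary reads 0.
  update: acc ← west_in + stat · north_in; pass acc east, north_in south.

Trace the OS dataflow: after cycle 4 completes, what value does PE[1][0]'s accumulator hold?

Tracing OS — 3×2 array, target PE[1][0]:
  step 0 · PE0,0: acc=2; fwd→2 fwd↓1
  step 0 · PE1,0: acc=0; fwd→0 fwd↓0
  step 1 · PE0,0: acc=4; fwd→1 fwd↓2
  step 1 · PE1,0: acc=8; fwd→8 fwd↓1
  step 2 · PE0,0: acc=32; fwd→7 fwd↓4
  step 2 · PE1,0: acc=24; fwd→8 fwd↓2
  step 3 · PE0,0: acc=32; fwd→0 fwd↓0
  step 3 · PE1,0: acc=48; fwd→6 fwd↓4
  step 4 · PE0,0: acc=32; fwd→0 fwd↓0
  step 4 · PE1,0: acc=48; fwd→0 fwd↓0

PE[1][0].acc = 48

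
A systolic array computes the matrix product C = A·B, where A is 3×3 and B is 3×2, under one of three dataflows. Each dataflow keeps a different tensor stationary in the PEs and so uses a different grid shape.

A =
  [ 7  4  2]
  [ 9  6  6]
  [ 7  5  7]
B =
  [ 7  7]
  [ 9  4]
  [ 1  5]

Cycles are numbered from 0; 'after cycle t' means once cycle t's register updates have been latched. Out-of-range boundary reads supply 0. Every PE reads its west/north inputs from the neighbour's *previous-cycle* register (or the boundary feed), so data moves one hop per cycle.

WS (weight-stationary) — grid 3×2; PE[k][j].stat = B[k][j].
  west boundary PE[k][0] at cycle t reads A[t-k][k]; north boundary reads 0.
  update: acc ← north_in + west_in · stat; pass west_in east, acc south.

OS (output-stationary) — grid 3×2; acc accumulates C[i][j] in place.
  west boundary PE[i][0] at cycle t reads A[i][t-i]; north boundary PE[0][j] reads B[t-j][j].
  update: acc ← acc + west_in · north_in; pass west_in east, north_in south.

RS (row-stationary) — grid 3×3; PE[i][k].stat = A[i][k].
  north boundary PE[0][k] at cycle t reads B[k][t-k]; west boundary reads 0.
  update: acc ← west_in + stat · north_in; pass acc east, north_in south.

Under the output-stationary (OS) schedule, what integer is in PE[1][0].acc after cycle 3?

PE[1][0].acc = 123

OS 3×2: PE[1][0] cycle-by-cycle (with neighbour feeds):
  0: (0,0).acc=49  regs=<7,7>
  0: (1,0).acc=0  regs=<0,0>
  1: (0,0).acc=85  regs=<4,9>
  1: (1,0).acc=63  regs=<9,7>
  2: (0,0).acc=87  regs=<2,1>
  2: (1,0).acc=117  regs=<6,9>
  3: (0,0).acc=87  regs=<0,0>
  3: (1,0).acc=123  regs=<6,1>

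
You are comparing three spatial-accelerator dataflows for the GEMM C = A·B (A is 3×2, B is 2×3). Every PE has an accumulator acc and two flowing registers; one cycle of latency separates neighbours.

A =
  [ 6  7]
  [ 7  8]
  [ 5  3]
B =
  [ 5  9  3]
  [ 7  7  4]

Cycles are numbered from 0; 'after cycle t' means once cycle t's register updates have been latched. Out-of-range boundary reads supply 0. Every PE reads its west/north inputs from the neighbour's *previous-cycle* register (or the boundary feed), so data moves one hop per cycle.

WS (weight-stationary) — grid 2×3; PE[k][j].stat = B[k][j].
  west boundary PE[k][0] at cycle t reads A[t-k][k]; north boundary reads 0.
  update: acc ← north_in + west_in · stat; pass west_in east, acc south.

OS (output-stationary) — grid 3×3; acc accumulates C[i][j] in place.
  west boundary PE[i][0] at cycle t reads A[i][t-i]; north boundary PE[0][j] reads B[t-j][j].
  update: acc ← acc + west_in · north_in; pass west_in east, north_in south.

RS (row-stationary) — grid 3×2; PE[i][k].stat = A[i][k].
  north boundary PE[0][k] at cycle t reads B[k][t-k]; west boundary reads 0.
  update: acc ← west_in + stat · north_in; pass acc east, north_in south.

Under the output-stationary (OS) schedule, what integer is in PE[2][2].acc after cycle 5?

PE[2][2].acc = 27

OS 3×3: PE[2][2] cycle-by-cycle (with neighbour feeds):
  c0 r1c2: 0 / 0 / 0
  c0 r2c1: 0 / 0 / 0
  c0 r2c2: 0 / 0 / 0
  c1 r1c2: 0 / 0 / 0
  c1 r2c1: 0 / 0 / 0
  c1 r2c2: 0 / 0 / 0
  c2 r1c2: 0 / 0 / 0
  c2 r2c1: 0 / 0 / 0
  c2 r2c2: 0 / 0 / 0
  c3 r1c2: 21 / 7 / 3
  c3 r2c1: 45 / 5 / 9
  c3 r2c2: 0 / 0 / 0
  c4 r1c2: 53 / 8 / 4
  c4 r2c1: 66 / 3 / 7
  c4 r2c2: 15 / 5 / 3
  c5 r1c2: 53 / 0 / 0
  c5 r2c1: 66 / 0 / 0
  c5 r2c2: 27 / 3 / 4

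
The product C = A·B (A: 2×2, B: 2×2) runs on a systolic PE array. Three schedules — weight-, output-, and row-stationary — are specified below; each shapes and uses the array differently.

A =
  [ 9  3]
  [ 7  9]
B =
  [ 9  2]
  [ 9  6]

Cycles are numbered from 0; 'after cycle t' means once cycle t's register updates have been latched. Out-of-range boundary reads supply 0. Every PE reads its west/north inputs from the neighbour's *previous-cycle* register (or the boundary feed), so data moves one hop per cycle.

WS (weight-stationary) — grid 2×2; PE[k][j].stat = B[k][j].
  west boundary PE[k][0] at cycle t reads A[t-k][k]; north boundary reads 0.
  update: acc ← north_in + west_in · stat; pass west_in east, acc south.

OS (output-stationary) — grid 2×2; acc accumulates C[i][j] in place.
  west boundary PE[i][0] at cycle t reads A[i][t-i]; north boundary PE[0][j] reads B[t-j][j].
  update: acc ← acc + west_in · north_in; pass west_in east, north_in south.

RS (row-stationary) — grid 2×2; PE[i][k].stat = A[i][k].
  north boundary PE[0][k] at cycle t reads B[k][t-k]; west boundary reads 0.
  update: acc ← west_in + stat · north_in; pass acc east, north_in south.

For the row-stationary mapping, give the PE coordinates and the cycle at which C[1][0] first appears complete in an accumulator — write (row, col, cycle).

(row, col, cycle) = (1, 1, 2)

RS: C[1][0] accumulates in PE[1][1]:
  0: (1,1).acc=0  regs=<0,0>
  1: (1,1).acc=0  regs=<0,0>
  2: (1,1).acc=144  regs=<144,9>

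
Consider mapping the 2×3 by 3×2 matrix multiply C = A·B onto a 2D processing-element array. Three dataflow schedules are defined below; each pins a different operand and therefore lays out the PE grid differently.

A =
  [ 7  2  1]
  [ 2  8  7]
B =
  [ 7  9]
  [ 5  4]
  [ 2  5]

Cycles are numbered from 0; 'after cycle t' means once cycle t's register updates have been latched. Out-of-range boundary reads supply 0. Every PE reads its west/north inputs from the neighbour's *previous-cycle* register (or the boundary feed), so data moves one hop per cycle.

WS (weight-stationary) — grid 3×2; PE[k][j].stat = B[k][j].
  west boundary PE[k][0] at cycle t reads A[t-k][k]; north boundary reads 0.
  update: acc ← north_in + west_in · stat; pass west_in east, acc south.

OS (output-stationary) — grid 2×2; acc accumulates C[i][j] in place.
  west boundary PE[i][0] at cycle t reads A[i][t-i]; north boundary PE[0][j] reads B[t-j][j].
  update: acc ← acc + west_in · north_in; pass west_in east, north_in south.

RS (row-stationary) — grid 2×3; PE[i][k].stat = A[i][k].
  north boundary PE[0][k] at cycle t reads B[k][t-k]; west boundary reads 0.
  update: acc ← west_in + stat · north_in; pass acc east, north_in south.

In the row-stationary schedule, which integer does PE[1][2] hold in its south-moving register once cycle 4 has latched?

Tracing RS — 2×3 array, target PE[1][2]:
  after 0 — PE[0][2] acc=0, pass-E 0, pass-S 0
  after 0 — PE[1][1] acc=0, pass-E 0, pass-S 0
  after 0 — PE[1][2] acc=0, pass-E 0, pass-S 0
  after 1 — PE[0][2] acc=0, pass-E 0, pass-S 0
  after 1 — PE[1][1] acc=0, pass-E 0, pass-S 0
  after 1 — PE[1][2] acc=0, pass-E 0, pass-S 0
  after 2 — PE[0][2] acc=61, pass-E 61, pass-S 2
  after 2 — PE[1][1] acc=54, pass-E 54, pass-S 5
  after 2 — PE[1][2] acc=0, pass-E 0, pass-S 0
  after 3 — PE[0][2] acc=76, pass-E 76, pass-S 5
  after 3 — PE[1][1] acc=50, pass-E 50, pass-S 4
  after 3 — PE[1][2] acc=68, pass-E 68, pass-S 2
  after 4 — PE[0][2] acc=0, pass-E 0, pass-S 0
  after 4 — PE[1][1] acc=0, pass-E 0, pass-S 0
  after 4 — PE[1][2] acc=85, pass-E 85, pass-S 5

register = 5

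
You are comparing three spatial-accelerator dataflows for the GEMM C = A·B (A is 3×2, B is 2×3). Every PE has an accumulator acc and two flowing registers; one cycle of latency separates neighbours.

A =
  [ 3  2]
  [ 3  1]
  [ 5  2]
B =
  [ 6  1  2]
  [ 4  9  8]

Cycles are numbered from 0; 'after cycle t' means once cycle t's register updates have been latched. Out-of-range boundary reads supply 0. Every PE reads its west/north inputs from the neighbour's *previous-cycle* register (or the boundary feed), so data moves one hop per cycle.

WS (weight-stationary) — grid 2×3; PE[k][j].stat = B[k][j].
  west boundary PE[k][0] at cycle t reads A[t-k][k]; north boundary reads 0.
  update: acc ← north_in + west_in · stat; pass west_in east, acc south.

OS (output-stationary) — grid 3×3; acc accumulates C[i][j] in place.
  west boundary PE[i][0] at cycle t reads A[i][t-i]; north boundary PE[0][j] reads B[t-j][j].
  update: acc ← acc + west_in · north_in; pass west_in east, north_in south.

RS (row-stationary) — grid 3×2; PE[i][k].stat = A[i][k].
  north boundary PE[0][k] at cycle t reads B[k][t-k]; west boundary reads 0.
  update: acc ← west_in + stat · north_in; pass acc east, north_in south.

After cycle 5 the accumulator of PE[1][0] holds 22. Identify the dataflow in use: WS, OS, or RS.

dataflow = OS

Under WS (2×3), PE[1][0]:
  @0  [1,0]  acc 0  |  →0  ↓0
  @1  [1,0]  acc 26  |  →2  ↓26
  @2  [1,0]  acc 22  |  →1  ↓22
  @3  [1,0]  acc 38  |  →2  ↓38
  @4  [1,0]  acc 0  |  →0  ↓0
  @5  [1,0]  acc 0  |  →0  ↓0
Under OS (3×3), PE[1][0]:
  @0  [1,0]  acc 0  |  →0  ↓0
  @1  [1,0]  acc 18  |  →3  ↓6
  @2  [1,0]  acc 22  |  →1  ↓4
  @3  [1,0]  acc 22  |  →0  ↓0
  @4  [1,0]  acc 22  |  →0  ↓0
  @5  [1,0]  acc 22  |  →0  ↓0
Under RS (3×2), PE[1][0]:
  @0  [1,0]  acc 0  |  →0  ↓0
  @1  [1,0]  acc 18  |  →18  ↓6
  @2  [1,0]  acc 3  |  →3  ↓1
  @3  [1,0]  acc 6  |  →6  ↓2
  @4  [1,0]  acc 0  |  →0  ↓0
  @5  [1,0]  acc 0  |  →0  ↓0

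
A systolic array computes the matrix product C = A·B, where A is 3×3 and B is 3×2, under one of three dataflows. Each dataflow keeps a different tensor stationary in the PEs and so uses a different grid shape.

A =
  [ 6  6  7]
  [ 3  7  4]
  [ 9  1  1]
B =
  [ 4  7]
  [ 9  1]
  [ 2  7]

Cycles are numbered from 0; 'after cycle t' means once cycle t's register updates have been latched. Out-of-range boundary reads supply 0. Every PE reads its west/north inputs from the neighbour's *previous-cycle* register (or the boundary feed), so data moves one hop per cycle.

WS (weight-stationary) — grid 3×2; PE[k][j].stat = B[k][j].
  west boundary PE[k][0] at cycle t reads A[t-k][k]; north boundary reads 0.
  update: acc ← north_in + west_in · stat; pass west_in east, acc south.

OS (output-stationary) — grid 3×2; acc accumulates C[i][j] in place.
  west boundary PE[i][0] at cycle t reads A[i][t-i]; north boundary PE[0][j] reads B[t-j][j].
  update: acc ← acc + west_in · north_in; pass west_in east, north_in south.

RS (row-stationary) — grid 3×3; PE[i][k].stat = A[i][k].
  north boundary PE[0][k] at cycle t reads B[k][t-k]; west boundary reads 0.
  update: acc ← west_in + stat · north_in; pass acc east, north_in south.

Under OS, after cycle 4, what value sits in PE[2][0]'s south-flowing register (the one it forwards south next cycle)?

register = 2

Tracing OS — 3×2 array, target PE[2][0]:
  [0] (1,0) acc=0 (h:0 v:0)
  [0] (2,0) acc=0 (h:0 v:0)
  [1] (1,0) acc=12 (h:3 v:4)
  [1] (2,0) acc=0 (h:0 v:0)
  [2] (1,0) acc=75 (h:7 v:9)
  [2] (2,0) acc=36 (h:9 v:4)
  [3] (1,0) acc=83 (h:4 v:2)
  [3] (2,0) acc=45 (h:1 v:9)
  [4] (1,0) acc=83 (h:0 v:0)
  [4] (2,0) acc=47 (h:1 v:2)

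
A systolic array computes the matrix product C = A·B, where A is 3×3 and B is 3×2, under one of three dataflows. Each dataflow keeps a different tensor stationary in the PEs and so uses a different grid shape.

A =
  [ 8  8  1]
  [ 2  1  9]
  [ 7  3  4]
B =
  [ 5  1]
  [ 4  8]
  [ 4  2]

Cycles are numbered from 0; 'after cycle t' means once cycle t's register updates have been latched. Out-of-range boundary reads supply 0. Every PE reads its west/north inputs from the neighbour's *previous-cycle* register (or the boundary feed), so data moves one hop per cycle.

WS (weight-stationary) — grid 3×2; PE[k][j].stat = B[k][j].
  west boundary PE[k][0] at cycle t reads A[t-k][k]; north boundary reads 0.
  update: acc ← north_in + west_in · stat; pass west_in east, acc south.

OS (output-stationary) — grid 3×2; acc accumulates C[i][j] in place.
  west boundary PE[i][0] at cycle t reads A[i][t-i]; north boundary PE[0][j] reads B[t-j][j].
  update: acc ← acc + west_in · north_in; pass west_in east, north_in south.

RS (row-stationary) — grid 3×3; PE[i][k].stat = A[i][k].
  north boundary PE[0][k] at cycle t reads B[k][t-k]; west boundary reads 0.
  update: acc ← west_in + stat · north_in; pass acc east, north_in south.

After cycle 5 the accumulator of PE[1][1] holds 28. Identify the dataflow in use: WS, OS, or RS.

Under WS (3×2), PE[1][1]:
  after 0 — PE[1][1] acc=0, pass-E 0, pass-S 0
  after 1 — PE[1][1] acc=0, pass-E 0, pass-S 0
  after 2 — PE[1][1] acc=72, pass-E 8, pass-S 72
  after 3 — PE[1][1] acc=10, pass-E 1, pass-S 10
  after 4 — PE[1][1] acc=31, pass-E 3, pass-S 31
  after 5 — PE[1][1] acc=0, pass-E 0, pass-S 0
Under OS (3×2), PE[1][1]:
  after 0 — PE[1][1] acc=0, pass-E 0, pass-S 0
  after 1 — PE[1][1] acc=0, pass-E 0, pass-S 0
  after 2 — PE[1][1] acc=2, pass-E 2, pass-S 1
  after 3 — PE[1][1] acc=10, pass-E 1, pass-S 8
  after 4 — PE[1][1] acc=28, pass-E 9, pass-S 2
  after 5 — PE[1][1] acc=28, pass-E 0, pass-S 0
Under RS (3×3), PE[1][1]:
  after 0 — PE[1][1] acc=0, pass-E 0, pass-S 0
  after 1 — PE[1][1] acc=0, pass-E 0, pass-S 0
  after 2 — PE[1][1] acc=14, pass-E 14, pass-S 4
  after 3 — PE[1][1] acc=10, pass-E 10, pass-S 8
  after 4 — PE[1][1] acc=0, pass-E 0, pass-S 0
  after 5 — PE[1][1] acc=0, pass-E 0, pass-S 0

dataflow = OS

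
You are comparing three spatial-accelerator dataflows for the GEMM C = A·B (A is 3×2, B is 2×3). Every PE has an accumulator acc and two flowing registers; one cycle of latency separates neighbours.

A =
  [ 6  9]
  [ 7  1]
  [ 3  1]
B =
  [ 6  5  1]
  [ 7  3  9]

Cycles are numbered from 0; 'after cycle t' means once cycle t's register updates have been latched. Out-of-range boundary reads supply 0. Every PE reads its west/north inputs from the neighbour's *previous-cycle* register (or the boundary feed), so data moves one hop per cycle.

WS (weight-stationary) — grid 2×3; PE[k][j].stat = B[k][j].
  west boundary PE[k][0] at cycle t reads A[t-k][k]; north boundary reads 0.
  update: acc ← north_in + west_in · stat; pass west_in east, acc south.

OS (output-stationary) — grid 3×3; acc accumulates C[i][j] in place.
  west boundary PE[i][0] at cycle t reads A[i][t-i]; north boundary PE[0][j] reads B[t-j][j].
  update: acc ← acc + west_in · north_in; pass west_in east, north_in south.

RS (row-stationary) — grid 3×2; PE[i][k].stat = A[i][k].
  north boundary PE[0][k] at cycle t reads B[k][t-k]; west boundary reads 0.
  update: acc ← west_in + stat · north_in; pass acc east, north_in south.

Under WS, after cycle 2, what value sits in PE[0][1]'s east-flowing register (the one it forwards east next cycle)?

register = 7

Tracing WS — 2×3 array, target PE[0][1]:
  0: (0,0).acc=36  regs=<6,36>
  0: (0,1).acc=0  regs=<0,0>
  1: (0,0).acc=42  regs=<7,42>
  1: (0,1).acc=30  regs=<6,30>
  2: (0,0).acc=18  regs=<3,18>
  2: (0,1).acc=35  regs=<7,35>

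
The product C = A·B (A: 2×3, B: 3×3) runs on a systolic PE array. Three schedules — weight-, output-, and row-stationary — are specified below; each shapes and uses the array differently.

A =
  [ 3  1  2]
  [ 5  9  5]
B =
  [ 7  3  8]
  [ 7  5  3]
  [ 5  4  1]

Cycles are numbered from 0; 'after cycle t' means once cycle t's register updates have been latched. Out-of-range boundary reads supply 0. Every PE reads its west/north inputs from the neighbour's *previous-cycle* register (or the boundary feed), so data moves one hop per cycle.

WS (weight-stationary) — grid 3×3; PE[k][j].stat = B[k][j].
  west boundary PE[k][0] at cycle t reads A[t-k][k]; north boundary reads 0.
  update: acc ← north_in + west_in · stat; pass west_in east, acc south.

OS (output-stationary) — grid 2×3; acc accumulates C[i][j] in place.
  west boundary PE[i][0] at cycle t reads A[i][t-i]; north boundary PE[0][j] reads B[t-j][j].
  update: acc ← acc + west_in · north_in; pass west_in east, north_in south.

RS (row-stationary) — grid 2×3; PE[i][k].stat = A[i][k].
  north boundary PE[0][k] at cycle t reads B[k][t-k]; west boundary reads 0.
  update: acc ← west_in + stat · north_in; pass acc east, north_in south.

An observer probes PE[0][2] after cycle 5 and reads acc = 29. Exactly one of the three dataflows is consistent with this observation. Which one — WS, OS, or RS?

dataflow = OS

— WS: 3×3; PE[0][2] trace:
  0: (0,2).acc=0  regs=<0,0>
  1: (0,2).acc=0  regs=<0,0>
  2: (0,2).acc=24  regs=<3,24>
  3: (0,2).acc=40  regs=<5,40>
  4: (0,2).acc=0  regs=<0,0>
  5: (0,2).acc=0  regs=<0,0>
— OS: 2×3; PE[0][2] trace:
  0: (0,2).acc=0  regs=<0,0>
  1: (0,2).acc=0  regs=<0,0>
  2: (0,2).acc=24  regs=<3,8>
  3: (0,2).acc=27  regs=<1,3>
  4: (0,2).acc=29  regs=<2,1>
  5: (0,2).acc=29  regs=<0,0>
— RS: 2×3; PE[0][2] trace:
  0: (0,2).acc=0  regs=<0,0>
  1: (0,2).acc=0  regs=<0,0>
  2: (0,2).acc=38  regs=<38,5>
  3: (0,2).acc=22  regs=<22,4>
  4: (0,2).acc=29  regs=<29,1>
  5: (0,2).acc=0  regs=<0,0>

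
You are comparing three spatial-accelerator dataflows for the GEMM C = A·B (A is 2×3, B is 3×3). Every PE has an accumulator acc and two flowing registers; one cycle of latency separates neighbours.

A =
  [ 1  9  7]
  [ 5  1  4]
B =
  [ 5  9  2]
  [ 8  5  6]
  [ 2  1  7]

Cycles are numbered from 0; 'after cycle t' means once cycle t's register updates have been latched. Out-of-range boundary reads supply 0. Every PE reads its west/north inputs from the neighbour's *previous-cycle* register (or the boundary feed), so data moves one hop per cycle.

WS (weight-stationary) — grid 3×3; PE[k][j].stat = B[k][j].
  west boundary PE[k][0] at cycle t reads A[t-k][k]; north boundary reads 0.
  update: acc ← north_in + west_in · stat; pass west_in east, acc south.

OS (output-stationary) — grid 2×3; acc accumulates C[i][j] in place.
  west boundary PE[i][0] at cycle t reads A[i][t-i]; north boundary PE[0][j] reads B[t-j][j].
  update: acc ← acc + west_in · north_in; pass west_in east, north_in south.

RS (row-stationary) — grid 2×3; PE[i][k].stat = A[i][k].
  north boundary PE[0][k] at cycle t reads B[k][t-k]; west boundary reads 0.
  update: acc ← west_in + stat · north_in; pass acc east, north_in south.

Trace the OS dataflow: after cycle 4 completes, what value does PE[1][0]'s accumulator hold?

Tracing OS — 2×3 array, target PE[1][0]:
  step 0 · PE0,0: acc=5; fwd→1 fwd↓5
  step 0 · PE1,0: acc=0; fwd→0 fwd↓0
  step 1 · PE0,0: acc=77; fwd→9 fwd↓8
  step 1 · PE1,0: acc=25; fwd→5 fwd↓5
  step 2 · PE0,0: acc=91; fwd→7 fwd↓2
  step 2 · PE1,0: acc=33; fwd→1 fwd↓8
  step 3 · PE0,0: acc=91; fwd→0 fwd↓0
  step 3 · PE1,0: acc=41; fwd→4 fwd↓2
  step 4 · PE0,0: acc=91; fwd→0 fwd↓0
  step 4 · PE1,0: acc=41; fwd→0 fwd↓0

PE[1][0].acc = 41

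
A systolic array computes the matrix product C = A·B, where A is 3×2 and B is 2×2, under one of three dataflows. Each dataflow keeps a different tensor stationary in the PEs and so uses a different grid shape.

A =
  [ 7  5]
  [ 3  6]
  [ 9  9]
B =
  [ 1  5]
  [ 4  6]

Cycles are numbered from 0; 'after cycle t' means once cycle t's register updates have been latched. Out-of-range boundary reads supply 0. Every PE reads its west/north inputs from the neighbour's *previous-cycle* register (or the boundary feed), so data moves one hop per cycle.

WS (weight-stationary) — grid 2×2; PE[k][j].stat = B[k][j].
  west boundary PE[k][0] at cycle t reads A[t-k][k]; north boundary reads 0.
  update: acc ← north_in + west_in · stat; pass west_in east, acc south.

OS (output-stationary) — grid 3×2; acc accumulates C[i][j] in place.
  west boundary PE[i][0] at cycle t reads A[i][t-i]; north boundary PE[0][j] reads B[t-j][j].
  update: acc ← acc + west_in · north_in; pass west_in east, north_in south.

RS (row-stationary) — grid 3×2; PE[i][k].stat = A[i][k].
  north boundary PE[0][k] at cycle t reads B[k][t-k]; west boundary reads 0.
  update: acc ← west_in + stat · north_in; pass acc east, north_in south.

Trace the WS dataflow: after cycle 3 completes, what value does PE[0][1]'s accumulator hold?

WS 2×2: PE[0][1] cycle-by-cycle (with neighbour feeds):
  cycle 0: PE[0][0] → acc 7, east 7, south 7
  cycle 0: PE[0][1] → acc 0, east 0, south 0
  cycle 1: PE[0][0] → acc 3, east 3, south 3
  cycle 1: PE[0][1] → acc 35, east 7, south 35
  cycle 2: PE[0][0] → acc 9, east 9, south 9
  cycle 2: PE[0][1] → acc 15, east 3, south 15
  cycle 3: PE[0][0] → acc 0, east 0, south 0
  cycle 3: PE[0][1] → acc 45, east 9, south 45

PE[0][1].acc = 45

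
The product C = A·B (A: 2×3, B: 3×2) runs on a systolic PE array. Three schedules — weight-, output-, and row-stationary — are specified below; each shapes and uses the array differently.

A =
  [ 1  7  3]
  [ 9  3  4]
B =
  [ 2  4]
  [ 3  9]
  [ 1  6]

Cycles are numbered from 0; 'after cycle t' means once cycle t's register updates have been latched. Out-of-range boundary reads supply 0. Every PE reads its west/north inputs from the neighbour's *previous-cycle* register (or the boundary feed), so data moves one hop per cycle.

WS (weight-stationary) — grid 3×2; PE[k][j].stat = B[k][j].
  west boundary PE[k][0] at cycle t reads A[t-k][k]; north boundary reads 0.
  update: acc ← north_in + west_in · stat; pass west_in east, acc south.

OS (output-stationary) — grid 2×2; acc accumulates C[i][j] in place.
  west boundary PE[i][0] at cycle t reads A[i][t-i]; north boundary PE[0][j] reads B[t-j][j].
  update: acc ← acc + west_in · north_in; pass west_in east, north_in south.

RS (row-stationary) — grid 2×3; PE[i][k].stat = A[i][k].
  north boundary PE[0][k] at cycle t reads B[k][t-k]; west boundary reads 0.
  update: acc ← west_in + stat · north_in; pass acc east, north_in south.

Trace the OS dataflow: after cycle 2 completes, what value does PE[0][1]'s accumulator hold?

OS (2×2). Following PE[0][1] plus its west/north inputs:
  after 0 — PE[0][0] acc=2, pass-E 1, pass-S 2
  after 0 — PE[0][1] acc=0, pass-E 0, pass-S 0
  after 1 — PE[0][0] acc=23, pass-E 7, pass-S 3
  after 1 — PE[0][1] acc=4, pass-E 1, pass-S 4
  after 2 — PE[0][0] acc=26, pass-E 3, pass-S 1
  after 2 — PE[0][1] acc=67, pass-E 7, pass-S 9

PE[0][1].acc = 67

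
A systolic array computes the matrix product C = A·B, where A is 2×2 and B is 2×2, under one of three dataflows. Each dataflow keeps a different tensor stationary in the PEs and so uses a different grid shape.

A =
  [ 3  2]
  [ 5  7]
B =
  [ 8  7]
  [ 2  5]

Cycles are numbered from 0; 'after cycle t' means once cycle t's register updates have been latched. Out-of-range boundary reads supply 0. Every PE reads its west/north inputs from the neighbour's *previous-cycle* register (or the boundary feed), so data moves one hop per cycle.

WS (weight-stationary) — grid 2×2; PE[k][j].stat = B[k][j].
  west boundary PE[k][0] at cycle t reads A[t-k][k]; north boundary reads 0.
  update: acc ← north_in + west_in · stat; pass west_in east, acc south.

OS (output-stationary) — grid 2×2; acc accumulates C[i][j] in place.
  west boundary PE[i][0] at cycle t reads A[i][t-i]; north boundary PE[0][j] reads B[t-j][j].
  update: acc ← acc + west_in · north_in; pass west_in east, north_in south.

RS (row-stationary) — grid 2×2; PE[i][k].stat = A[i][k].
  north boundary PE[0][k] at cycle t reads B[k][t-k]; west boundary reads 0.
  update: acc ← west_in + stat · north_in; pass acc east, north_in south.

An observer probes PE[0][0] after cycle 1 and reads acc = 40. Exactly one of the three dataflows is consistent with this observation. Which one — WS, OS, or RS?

dataflow = WS

WS (2×2 grid), PE[0][0]:
  after 0 — PE[0][0] acc=24, pass-E 3, pass-S 24
  after 1 — PE[0][0] acc=40, pass-E 5, pass-S 40
OS (2×2 grid), PE[0][0]:
  after 0 — PE[0][0] acc=24, pass-E 3, pass-S 8
  after 1 — PE[0][0] acc=28, pass-E 2, pass-S 2
RS (2×2 grid), PE[0][0]:
  after 0 — PE[0][0] acc=24, pass-E 24, pass-S 8
  after 1 — PE[0][0] acc=21, pass-E 21, pass-S 7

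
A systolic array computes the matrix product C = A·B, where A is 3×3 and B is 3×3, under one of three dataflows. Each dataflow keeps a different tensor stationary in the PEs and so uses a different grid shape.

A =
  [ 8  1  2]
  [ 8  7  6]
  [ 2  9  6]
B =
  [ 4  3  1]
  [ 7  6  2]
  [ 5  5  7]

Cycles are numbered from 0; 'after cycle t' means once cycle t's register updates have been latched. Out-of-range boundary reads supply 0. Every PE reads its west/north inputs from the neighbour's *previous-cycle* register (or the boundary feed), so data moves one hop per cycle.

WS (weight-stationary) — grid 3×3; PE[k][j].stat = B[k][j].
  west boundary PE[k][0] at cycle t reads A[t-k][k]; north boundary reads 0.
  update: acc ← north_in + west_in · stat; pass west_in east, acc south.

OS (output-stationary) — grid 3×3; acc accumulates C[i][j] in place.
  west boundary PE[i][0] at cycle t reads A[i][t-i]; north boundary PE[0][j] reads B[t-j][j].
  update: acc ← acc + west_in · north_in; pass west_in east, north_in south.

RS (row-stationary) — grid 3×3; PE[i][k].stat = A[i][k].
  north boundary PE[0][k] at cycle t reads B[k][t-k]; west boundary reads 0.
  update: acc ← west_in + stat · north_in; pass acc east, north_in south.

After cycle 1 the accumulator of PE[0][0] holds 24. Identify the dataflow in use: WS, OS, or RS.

WS [3×3] PE[0][0] across cycles:
  c0 r0c0: 32 / 8 / 32
  c1 r0c0: 32 / 8 / 32
OS [3×3] PE[0][0] across cycles:
  c0 r0c0: 32 / 8 / 4
  c1 r0c0: 39 / 1 / 7
RS [3×3] PE[0][0] across cycles:
  c0 r0c0: 32 / 32 / 4
  c1 r0c0: 24 / 24 / 3

dataflow = RS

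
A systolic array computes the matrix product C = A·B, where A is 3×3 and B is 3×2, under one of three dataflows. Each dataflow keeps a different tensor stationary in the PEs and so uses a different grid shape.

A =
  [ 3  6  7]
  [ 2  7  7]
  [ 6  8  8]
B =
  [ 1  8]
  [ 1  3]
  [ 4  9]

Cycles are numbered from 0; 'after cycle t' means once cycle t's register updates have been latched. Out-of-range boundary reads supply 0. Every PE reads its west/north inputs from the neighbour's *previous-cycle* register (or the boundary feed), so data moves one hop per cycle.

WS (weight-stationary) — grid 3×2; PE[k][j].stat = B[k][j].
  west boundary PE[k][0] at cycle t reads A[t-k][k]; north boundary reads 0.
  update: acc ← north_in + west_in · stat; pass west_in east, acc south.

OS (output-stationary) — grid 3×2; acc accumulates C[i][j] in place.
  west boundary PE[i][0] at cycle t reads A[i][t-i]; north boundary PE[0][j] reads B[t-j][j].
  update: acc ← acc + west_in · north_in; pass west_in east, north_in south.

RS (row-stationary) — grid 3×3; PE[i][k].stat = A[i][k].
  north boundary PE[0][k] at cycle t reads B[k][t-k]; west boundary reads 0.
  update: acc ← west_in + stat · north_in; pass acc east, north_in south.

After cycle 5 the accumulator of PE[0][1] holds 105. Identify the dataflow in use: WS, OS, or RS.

WS [3×2] PE[0][1] across cycles:
  0: (0,1).acc=0  regs=<0,0>
  1: (0,1).acc=24  regs=<3,24>
  2: (0,1).acc=16  regs=<2,16>
  3: (0,1).acc=48  regs=<6,48>
  4: (0,1).acc=0  regs=<0,0>
  5: (0,1).acc=0  regs=<0,0>
OS [3×2] PE[0][1] across cycles:
  0: (0,1).acc=0  regs=<0,0>
  1: (0,1).acc=24  regs=<3,8>
  2: (0,1).acc=42  regs=<6,3>
  3: (0,1).acc=105  regs=<7,9>
  4: (0,1).acc=105  regs=<0,0>
  5: (0,1).acc=105  regs=<0,0>
RS [3×3] PE[0][1] across cycles:
  0: (0,1).acc=0  regs=<0,0>
  1: (0,1).acc=9  regs=<9,1>
  2: (0,1).acc=42  regs=<42,3>
  3: (0,1).acc=0  regs=<0,0>
  4: (0,1).acc=0  regs=<0,0>
  5: (0,1).acc=0  regs=<0,0>

dataflow = OS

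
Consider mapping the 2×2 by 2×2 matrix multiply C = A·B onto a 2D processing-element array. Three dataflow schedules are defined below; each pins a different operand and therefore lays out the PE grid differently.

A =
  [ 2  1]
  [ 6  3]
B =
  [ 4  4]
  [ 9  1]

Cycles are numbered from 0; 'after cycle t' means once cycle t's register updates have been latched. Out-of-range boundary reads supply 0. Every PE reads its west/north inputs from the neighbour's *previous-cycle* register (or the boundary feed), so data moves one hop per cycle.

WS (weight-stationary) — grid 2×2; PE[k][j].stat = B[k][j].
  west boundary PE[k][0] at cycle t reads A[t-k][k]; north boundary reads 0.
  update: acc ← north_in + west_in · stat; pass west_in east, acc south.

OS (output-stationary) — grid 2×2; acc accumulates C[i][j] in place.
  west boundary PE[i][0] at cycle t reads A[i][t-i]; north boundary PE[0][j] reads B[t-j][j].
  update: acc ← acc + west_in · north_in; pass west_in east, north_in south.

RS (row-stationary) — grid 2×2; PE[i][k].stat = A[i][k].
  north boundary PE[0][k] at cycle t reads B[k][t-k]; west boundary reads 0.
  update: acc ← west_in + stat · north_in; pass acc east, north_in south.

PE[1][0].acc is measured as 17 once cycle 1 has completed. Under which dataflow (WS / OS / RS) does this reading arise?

dataflow = WS

WS (2×2 grid), PE[1][0]:
  t=0 PE[1][0]: acc=0 h=0 v=0
  t=1 PE[1][0]: acc=17 h=1 v=17
OS (2×2 grid), PE[1][0]:
  t=0 PE[1][0]: acc=0 h=0 v=0
  t=1 PE[1][0]: acc=24 h=6 v=4
RS (2×2 grid), PE[1][0]:
  t=0 PE[1][0]: acc=0 h=0 v=0
  t=1 PE[1][0]: acc=24 h=24 v=4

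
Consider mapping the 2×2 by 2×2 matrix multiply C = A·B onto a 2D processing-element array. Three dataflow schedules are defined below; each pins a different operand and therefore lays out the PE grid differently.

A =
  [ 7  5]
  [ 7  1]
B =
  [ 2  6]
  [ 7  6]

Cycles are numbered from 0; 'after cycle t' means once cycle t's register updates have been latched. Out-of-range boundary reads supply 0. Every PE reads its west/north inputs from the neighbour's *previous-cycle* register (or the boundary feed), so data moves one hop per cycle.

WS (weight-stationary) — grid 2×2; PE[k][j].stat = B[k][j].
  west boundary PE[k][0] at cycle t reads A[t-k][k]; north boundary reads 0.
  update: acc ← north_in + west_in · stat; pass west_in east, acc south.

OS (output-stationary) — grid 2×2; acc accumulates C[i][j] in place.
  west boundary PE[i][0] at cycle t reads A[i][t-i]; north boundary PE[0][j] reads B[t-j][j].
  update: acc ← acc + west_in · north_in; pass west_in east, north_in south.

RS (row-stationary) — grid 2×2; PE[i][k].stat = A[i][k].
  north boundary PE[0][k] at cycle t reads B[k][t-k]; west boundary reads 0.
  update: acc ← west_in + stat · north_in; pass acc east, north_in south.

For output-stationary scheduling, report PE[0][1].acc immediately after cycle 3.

Tracing OS — 2×2 array, target PE[0][1]:
  0: (0,0).acc=14  regs=<7,2>
  0: (0,1).acc=0  regs=<0,0>
  1: (0,0).acc=49  regs=<5,7>
  1: (0,1).acc=42  regs=<7,6>
  2: (0,0).acc=49  regs=<0,0>
  2: (0,1).acc=72  regs=<5,6>
  3: (0,0).acc=49  regs=<0,0>
  3: (0,1).acc=72  regs=<0,0>

PE[0][1].acc = 72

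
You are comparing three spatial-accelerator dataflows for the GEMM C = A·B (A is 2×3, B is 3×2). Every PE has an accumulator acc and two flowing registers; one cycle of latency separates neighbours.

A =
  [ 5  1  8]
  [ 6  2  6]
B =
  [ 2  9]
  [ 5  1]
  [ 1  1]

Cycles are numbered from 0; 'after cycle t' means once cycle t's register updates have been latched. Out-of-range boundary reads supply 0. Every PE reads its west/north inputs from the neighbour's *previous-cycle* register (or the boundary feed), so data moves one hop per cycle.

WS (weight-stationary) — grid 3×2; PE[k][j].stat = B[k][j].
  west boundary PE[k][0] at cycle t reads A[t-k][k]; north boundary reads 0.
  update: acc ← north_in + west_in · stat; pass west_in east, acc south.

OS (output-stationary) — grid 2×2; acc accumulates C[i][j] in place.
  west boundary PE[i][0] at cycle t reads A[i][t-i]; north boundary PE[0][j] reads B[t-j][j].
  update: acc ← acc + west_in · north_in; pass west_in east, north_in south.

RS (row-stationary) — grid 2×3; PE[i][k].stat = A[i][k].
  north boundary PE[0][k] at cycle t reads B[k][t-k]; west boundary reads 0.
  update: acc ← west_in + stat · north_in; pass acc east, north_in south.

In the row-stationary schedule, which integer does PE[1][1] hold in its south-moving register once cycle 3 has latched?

Tracing RS — 2×3 array, target PE[1][1]:
  c0 r0c1: 0 / 0 / 0
  c0 r1c0: 0 / 0 / 0
  c0 r1c1: 0 / 0 / 0
  c1 r0c1: 15 / 15 / 5
  c1 r1c0: 12 / 12 / 2
  c1 r1c1: 0 / 0 / 0
  c2 r0c1: 46 / 46 / 1
  c2 r1c0: 54 / 54 / 9
  c2 r1c1: 22 / 22 / 5
  c3 r0c1: 0 / 0 / 0
  c3 r1c0: 0 / 0 / 0
  c3 r1c1: 56 / 56 / 1

register = 1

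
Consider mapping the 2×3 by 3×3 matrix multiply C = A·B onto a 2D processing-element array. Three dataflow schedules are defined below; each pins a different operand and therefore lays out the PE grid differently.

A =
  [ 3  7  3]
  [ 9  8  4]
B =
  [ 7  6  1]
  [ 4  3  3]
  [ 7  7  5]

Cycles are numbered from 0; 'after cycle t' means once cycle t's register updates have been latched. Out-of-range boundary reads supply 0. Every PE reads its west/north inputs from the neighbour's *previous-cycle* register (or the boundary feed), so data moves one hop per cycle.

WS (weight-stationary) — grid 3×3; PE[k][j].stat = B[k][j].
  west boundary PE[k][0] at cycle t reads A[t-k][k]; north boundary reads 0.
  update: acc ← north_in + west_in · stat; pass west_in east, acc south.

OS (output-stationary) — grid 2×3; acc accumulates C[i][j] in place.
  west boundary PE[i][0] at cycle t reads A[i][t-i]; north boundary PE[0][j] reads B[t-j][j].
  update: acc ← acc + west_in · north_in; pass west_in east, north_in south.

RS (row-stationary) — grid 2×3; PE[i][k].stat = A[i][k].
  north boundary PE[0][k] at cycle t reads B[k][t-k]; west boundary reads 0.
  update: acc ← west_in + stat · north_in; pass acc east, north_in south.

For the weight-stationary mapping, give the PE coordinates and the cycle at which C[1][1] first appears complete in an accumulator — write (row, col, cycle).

WS: C[1][1] accumulates in PE[2][1]:
  cycle 0: PE[2][1] → acc 0, east 0, south 0
  cycle 1: PE[2][1] → acc 0, east 0, south 0
  cycle 2: PE[2][1] → acc 0, east 0, south 0
  cycle 3: PE[2][1] → acc 60, east 3, south 60
  cycle 4: PE[2][1] → acc 106, east 4, south 106

(row, col, cycle) = (2, 1, 4)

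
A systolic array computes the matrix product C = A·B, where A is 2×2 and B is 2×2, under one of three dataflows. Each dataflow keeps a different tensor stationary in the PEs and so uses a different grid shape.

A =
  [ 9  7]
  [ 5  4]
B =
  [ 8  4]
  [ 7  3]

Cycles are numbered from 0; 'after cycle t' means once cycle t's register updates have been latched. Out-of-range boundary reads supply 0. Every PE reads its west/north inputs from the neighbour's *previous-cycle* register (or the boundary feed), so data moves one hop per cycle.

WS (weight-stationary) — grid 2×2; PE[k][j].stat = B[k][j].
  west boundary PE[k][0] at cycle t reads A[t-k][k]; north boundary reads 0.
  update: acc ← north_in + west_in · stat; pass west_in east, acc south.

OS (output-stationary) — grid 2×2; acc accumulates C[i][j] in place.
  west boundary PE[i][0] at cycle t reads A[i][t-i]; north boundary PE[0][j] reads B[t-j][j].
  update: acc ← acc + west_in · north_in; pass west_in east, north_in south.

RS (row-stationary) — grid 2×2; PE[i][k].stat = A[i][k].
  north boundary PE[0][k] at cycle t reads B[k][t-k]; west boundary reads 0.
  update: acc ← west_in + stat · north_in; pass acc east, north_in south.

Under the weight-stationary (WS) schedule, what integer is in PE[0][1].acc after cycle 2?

WS 2×2: PE[0][1] cycle-by-cycle (with neighbour feeds):
  cycle 0: PE[0][0] → acc 72, east 9, south 72
  cycle 0: PE[0][1] → acc 0, east 0, south 0
  cycle 1: PE[0][0] → acc 40, east 5, south 40
  cycle 1: PE[0][1] → acc 36, east 9, south 36
  cycle 2: PE[0][0] → acc 0, east 0, south 0
  cycle 2: PE[0][1] → acc 20, east 5, south 20

PE[0][1].acc = 20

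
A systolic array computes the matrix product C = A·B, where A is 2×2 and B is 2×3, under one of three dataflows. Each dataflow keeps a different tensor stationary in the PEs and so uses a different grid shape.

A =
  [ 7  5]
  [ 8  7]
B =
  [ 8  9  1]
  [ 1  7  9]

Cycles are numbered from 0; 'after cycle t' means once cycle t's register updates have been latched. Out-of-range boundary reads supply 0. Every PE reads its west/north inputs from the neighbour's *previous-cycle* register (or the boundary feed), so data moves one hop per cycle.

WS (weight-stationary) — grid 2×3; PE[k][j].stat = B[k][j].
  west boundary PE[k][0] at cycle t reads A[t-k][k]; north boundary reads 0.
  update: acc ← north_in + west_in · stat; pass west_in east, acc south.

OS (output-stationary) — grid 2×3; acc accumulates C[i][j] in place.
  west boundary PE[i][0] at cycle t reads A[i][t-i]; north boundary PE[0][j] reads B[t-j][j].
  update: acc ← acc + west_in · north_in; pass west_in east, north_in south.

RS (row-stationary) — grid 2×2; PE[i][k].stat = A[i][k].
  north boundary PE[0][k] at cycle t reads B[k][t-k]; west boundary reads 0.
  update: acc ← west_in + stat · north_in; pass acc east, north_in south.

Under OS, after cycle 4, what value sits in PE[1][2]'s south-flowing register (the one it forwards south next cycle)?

register = 9

OS (2×3). Following PE[1][2] plus its west/north inputs:
  step 0 · PE0,2: acc=0; fwd→0 fwd↓0
  step 0 · PE1,1: acc=0; fwd→0 fwd↓0
  step 0 · PE1,2: acc=0; fwd→0 fwd↓0
  step 1 · PE0,2: acc=0; fwd→0 fwd↓0
  step 1 · PE1,1: acc=0; fwd→0 fwd↓0
  step 1 · PE1,2: acc=0; fwd→0 fwd↓0
  step 2 · PE0,2: acc=7; fwd→7 fwd↓1
  step 2 · PE1,1: acc=72; fwd→8 fwd↓9
  step 2 · PE1,2: acc=0; fwd→0 fwd↓0
  step 3 · PE0,2: acc=52; fwd→5 fwd↓9
  step 3 · PE1,1: acc=121; fwd→7 fwd↓7
  step 3 · PE1,2: acc=8; fwd→8 fwd↓1
  step 4 · PE0,2: acc=52; fwd→0 fwd↓0
  step 4 · PE1,1: acc=121; fwd→0 fwd↓0
  step 4 · PE1,2: acc=71; fwd→7 fwd↓9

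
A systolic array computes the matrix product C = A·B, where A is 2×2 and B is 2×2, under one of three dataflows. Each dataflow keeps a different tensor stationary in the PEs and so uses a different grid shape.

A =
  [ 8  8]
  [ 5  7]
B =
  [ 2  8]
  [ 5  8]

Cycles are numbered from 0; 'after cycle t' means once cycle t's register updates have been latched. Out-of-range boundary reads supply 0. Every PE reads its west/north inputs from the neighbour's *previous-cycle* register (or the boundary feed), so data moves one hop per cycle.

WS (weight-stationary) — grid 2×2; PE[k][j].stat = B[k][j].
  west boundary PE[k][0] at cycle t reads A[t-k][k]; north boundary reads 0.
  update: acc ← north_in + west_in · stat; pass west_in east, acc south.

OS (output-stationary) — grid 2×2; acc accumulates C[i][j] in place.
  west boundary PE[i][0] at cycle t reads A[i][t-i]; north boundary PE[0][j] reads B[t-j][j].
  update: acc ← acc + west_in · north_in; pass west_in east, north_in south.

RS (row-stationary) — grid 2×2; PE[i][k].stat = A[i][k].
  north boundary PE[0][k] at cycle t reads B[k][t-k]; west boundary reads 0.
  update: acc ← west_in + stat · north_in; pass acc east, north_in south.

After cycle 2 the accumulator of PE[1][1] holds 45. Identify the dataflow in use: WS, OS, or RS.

WS (2×2 grid), PE[1][1]:
  0: (1,1).acc=0  regs=<0,0>
  1: (1,1).acc=0  regs=<0,0>
  2: (1,1).acc=128  regs=<8,128>
OS (2×2 grid), PE[1][1]:
  0: (1,1).acc=0  regs=<0,0>
  1: (1,1).acc=0  regs=<0,0>
  2: (1,1).acc=40  regs=<5,8>
RS (2×2 grid), PE[1][1]:
  0: (1,1).acc=0  regs=<0,0>
  1: (1,1).acc=0  regs=<0,0>
  2: (1,1).acc=45  regs=<45,5>

dataflow = RS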